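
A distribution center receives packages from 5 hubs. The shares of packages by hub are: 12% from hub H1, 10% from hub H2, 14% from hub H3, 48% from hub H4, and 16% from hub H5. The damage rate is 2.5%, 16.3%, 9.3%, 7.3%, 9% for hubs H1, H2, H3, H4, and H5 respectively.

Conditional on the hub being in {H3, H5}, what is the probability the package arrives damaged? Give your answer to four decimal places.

Let S = {H3, H5}.
P(S) = 0.14 + 0.16 = 0.3.
P(D ∩ S) = 0.093·0.14 + 0.09·0.16 = 0.01302 + 0.0144 = 0.02742.
P(D | S) = 0.02742 / 0.3 = 0.091400…

P(D|S) ≈ 0.0914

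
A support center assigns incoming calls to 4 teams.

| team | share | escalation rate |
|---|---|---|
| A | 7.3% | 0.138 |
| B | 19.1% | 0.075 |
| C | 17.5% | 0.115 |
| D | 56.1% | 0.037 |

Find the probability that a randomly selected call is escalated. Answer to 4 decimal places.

P(E) ≈ 0.0653

P(E) = P(E|A)·P(A) + P(E|B)·P(B) + P(E|C)·P(C) + P(E|D)·P(D)
      = 0.138·0.073 + 0.075·0.191 + 0.115·0.175 + 0.037·0.561
      = 0.010074 + 0.014325 + 0.020125 + 0.020757 = 0.065281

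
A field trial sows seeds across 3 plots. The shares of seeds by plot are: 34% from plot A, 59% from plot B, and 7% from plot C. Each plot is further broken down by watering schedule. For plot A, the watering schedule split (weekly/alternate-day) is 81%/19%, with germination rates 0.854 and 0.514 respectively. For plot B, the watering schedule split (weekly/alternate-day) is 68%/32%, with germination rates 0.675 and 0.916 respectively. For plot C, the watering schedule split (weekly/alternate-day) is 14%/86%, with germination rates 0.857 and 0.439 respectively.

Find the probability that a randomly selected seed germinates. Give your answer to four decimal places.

P(G) ≈ 0.7470

P(G|A) = 0.81·0.854 + 0.19·0.514 = 0.69174 + 0.09766 = 0.7894
P(G|B) = 0.68·0.675 + 0.32·0.916 = 0.459 + 0.29312 = 0.75212
P(G|C) = 0.14·0.857 + 0.86·0.439 = 0.11998 + 0.37754 = 0.49752
By total probability over the outer partition,
P(G) = 0.34·0.7894 + 0.59·0.75212 + 0.07·0.49752
      = 0.268396 + 0.4437508 + 0.0348264 = 0.7469732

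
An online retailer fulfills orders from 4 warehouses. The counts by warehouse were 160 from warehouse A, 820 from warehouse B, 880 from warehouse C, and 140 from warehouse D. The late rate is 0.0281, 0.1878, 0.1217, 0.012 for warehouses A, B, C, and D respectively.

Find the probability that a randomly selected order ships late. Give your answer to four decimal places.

Total: 160 + 820 + 880 + 140 = 2000.
P(A) = 160/2000 = 0.08. P(B) = 820/2000 = 0.41. P(C) = 880/2000 = 0.44. P(D) = 140/2000 = 0.07.
Summing over the partition,
P(L) = P(L|A)·P(A) + P(L|B)·P(B) + P(L|C)·P(C) + P(L|D)·P(D)
      = 0.0281·0.08 + 0.1878·0.41 + 0.1217·0.44 + 0.012·0.07
      = 0.002248 + 0.076998 + 0.053548 + 0.00084 = 0.133634

0.1336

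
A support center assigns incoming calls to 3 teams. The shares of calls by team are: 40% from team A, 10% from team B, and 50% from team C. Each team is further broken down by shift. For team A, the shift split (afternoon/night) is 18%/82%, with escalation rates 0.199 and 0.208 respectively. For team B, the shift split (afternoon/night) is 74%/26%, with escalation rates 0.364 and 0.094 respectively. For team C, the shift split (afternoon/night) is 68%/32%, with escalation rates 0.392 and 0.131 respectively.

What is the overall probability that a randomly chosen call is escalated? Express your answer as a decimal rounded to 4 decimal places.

0.2662

P(E|A) = 0.18·0.199 + 0.82·0.208 = 0.03582 + 0.17056 = 0.20638
P(E|B) = 0.74·0.364 + 0.26·0.094 = 0.26936 + 0.02444 = 0.2938
P(E|C) = 0.68·0.392 + 0.32·0.131 = 0.26656 + 0.04192 = 0.30848
Then overall,
P(E) = 0.4·0.20638 + 0.1·0.2938 + 0.5·0.30848
      = 0.082552 + 0.02938 + 0.15424 = 0.266172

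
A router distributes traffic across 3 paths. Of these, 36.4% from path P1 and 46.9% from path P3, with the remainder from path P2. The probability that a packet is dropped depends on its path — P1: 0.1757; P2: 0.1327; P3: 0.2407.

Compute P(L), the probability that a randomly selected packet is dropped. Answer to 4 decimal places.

P(L) ≈ 0.1990

P(P2) = 1 − (0.364 + 0.469) = 0.167.
P(L) = P(L|P1)·P(P1) + P(L|P2)·P(P2) + P(L|P3)·P(P3)
      = 0.1757·0.364 + 0.1327·0.167 + 0.2407·0.469
      = 0.0639548 + 0.0221609 + 0.1128883 = 0.199004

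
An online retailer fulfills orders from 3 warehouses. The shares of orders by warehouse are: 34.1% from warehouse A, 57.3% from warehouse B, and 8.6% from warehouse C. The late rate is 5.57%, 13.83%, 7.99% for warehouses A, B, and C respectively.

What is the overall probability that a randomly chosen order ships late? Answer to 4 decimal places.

P(L) ≈ 0.1051

P(L) = P(L|A)·P(A) + P(L|B)·P(B) + P(L|C)·P(C)
      = 0.0557·0.341 + 0.1383·0.573 + 0.0799·0.086
      = 0.0189937 + 0.0792459 + 0.0068714 = 0.105111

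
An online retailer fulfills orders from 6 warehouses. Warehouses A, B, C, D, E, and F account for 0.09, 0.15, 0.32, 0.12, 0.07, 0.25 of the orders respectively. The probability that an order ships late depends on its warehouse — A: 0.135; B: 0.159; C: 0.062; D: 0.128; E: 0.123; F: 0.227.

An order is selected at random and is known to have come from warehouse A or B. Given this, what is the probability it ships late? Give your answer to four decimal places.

0.1500

Let S = {A, B}.
P(S) = 0.09 + 0.15 = 0.24.
P(L ∩ S) = 0.135·0.09 + 0.159·0.15 = 0.01215 + 0.02385 = 0.036.
P(L | S) = 0.036 / 0.24 = 0.150000…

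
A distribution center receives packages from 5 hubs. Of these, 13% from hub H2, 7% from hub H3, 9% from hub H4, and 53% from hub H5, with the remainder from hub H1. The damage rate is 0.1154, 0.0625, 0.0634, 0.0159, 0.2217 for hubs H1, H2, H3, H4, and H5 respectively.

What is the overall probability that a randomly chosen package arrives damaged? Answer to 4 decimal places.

P(D) ≈ 0.1523

P(H1) = 1 − (0.13 + 0.07 + 0.09 + 0.53) = 0.18.
Using total probability over the partition,
P(D) = P(D|H1)·P(H1) + P(D|H2)·P(H2) + P(D|H3)·P(H3) + P(D|H4)·P(H4) + P(D|H5)·P(H5)
      = 0.1154·0.18 + 0.0625·0.13 + 0.0634·0.07 + 0.0159·0.09 + 0.2217·0.53
      = 0.020772 + 0.008125 + 0.004438 + 0.001431 + 0.117501 = 0.152267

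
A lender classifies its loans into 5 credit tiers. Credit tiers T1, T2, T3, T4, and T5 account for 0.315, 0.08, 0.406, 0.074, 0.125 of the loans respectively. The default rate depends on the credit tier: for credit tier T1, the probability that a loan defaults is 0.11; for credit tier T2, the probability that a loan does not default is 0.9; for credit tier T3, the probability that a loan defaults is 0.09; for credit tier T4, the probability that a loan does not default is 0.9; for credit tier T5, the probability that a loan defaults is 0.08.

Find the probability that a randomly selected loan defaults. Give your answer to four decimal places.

P(D|T2) = 1 − 0.9 = 0.1.
P(D|T4) = 1 − 0.9 = 0.1.
P(D) = P(D|T1)·P(T1) + P(D|T2)·P(T2) + P(D|T3)·P(T3) + P(D|T4)·P(T4) + P(D|T5)·P(T5)
      = 0.11·0.315 + 0.1·0.08 + 0.09·0.406 + 0.1·0.074 + 0.08·0.125
      = 0.03465 + 0.008 + 0.03654 + 0.0074 + 0.01 = 0.09659

P(D) ≈ 0.0966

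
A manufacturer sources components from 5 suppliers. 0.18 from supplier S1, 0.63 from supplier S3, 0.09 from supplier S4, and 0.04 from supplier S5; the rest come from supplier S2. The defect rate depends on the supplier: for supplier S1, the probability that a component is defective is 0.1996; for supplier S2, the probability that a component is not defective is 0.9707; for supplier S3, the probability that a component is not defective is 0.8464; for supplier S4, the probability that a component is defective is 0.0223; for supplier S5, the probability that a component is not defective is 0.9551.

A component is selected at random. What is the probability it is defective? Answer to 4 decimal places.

0.1383

P(S2) = 1 − (0.18 + 0.63 + 0.09 + 0.04) = 0.06.
P(D|S2) = 1 − 0.9707 = 0.0293.
P(D|S3) = 1 − 0.8464 = 0.1536.
P(D|S5) = 1 − 0.9551 = 0.0449.
P(D) = P(D|S1)·P(S1) + P(D|S2)·P(S2) + P(D|S3)·P(S3) + P(D|S4)·P(S4) + P(D|S5)·P(S5)
      = 0.1996·0.18 + 0.0293·0.06 + 0.1536·0.63 + 0.0223·0.09 + 0.0449·0.04
      = 0.035928 + 0.001758 + 0.096768 + 0.002007 + 0.001796 = 0.138257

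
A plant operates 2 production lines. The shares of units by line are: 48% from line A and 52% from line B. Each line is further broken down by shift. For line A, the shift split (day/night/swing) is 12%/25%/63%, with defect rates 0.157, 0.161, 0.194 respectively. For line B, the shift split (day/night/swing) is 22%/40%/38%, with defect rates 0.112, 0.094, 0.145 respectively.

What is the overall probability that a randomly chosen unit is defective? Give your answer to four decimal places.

P(D|A) = 0.12·0.157 + 0.25·0.161 + 0.63·0.194 = 0.01884 + 0.04025 + 0.12222 = 0.18131
P(D|B) = 0.22·0.112 + 0.4·0.094 + 0.38·0.145 = 0.02464 + 0.0376 + 0.0551 = 0.11734
By total probability over the outer partition,
P(D) = 0.48·0.18131 + 0.52·0.11734
      = 0.0870288 + 0.0610168 = 0.1480456

P(D) ≈ 0.1480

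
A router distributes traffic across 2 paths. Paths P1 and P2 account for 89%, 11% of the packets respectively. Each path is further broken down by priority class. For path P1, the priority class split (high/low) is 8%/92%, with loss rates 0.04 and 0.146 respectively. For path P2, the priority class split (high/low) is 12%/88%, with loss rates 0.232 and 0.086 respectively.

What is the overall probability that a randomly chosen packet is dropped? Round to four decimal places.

P(L|P1) = 0.08·0.04 + 0.92·0.146 = 0.0032 + 0.13432 = 0.13752
P(L|P2) = 0.12·0.232 + 0.88·0.086 = 0.02784 + 0.07568 = 0.10352
By total probability over the outer partition,
P(L) = 0.89·0.13752 + 0.11·0.10352
      = 0.1223928 + 0.0113872 = 0.13378

0.1338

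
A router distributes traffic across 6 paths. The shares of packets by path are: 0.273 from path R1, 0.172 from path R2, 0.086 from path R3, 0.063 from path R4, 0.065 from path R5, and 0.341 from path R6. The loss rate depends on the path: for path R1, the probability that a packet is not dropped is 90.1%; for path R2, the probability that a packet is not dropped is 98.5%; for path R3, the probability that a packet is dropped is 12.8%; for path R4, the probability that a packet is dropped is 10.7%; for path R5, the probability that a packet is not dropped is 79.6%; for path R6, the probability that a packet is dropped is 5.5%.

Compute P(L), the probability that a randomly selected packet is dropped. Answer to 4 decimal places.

P(L) ≈ 0.0794

P(L|R1) = 1 − 0.901 = 0.099.
P(L|R2) = 1 − 0.985 = 0.015.
P(L|R5) = 1 − 0.796 = 0.204.
P(L) = P(L|R1)·P(R1) + P(L|R2)·P(R2) + P(L|R3)·P(R3) + P(L|R4)·P(R4) + P(L|R5)·P(R5) + P(L|R6)·P(R6)
      = 0.099·0.273 + 0.015·0.172 + 0.128·0.086 + 0.107·0.063 + 0.204·0.065 + 0.055·0.341
      = 0.027027 + 0.00258 + 0.011008 + 0.006741 + 0.01326 + 0.018755 = 0.079371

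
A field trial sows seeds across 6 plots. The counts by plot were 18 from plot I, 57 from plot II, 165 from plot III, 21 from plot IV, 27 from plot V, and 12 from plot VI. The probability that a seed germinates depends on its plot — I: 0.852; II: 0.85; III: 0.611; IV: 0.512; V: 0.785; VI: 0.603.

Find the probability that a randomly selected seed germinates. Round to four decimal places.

Total: 18 + 57 + 165 + 21 + 27 + 12 = 300.
P(I) = 18/300 = 0.06. P(II) = 57/300 = 0.19. P(III) = 165/300 = 0.55. P(IV) = 21/300 = 0.07. P(V) = 27/300 = 0.09. P(VI) = 12/300 = 0.04.
P(G) = P(G|I)·P(I) + P(G|II)·P(II) + P(G|III)·P(III) + P(G|IV)·P(IV) + P(G|V)·P(V) + P(G|VI)·P(VI)
      = 0.852·0.06 + 0.85·0.19 + 0.611·0.55 + 0.512·0.07 + 0.785·0.09 + 0.603·0.04
      = 0.05112 + 0.1615 + 0.33605 + 0.03584 + 0.07065 + 0.02412 = 0.67928

P(G) ≈ 0.6793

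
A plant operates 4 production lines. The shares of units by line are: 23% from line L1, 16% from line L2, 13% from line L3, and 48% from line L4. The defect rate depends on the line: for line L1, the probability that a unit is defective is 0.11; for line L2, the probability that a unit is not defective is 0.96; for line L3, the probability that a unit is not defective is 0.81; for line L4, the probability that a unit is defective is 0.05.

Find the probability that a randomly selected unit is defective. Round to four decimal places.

0.0804

P(D|L2) = 1 − 0.96 = 0.04.
P(D|L3) = 1 − 0.81 = 0.19.
By the law of total probability,
P(D) = P(D|L1)·P(L1) + P(D|L2)·P(L2) + P(D|L3)·P(L3) + P(D|L4)·P(L4)
      = 0.11·0.23 + 0.04·0.16 + 0.19·0.13 + 0.05·0.48
      = 0.0253 + 0.0064 + 0.0247 + 0.024 = 0.0804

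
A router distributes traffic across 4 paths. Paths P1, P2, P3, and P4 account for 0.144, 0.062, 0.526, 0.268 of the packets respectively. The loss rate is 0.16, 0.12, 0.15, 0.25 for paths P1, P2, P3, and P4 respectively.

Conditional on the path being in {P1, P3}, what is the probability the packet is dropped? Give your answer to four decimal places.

Let S = {P1, P3}.
P(S) = 0.144 + 0.526 = 0.67.
P(L ∩ S) = 0.16·0.144 + 0.15·0.526 = 0.02304 + 0.0789 = 0.10194.
P(L | S) = 0.10194 / 0.67 = 0.152149…

P(L|S) ≈ 0.1521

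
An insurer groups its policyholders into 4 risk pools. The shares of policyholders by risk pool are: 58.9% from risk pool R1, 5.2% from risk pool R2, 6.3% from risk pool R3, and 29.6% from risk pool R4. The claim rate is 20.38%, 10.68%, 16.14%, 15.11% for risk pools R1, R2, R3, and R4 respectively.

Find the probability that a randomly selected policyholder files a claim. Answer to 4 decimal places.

By the law of total probability,
P(C) = P(C|R1)·P(R1) + P(C|R2)·P(R2) + P(C|R3)·P(R3) + P(C|R4)·P(R4)
      = 0.2038·0.589 + 0.1068·0.052 + 0.1614·0.063 + 0.1511·0.296
      = 0.1200382 + 0.0055536 + 0.0101682 + 0.0447256 = 0.1804856

0.1805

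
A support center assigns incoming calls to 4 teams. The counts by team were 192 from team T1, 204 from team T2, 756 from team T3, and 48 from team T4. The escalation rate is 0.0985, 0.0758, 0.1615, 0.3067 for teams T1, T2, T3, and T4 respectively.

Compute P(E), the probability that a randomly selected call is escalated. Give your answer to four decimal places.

Total: 192 + 204 + 756 + 48 = 1200.
P(T1) = 192/1200 = 0.16. P(T2) = 204/1200 = 0.17. P(T3) = 756/1200 = 0.63. P(T4) = 48/1200 = 0.04.
P(E) = P(E|T1)·P(T1) + P(E|T2)·P(T2) + P(E|T3)·P(T3) + P(E|T4)·P(T4)
      = 0.0985·0.16 + 0.0758·0.17 + 0.1615·0.63 + 0.3067·0.04
      = 0.01576 + 0.012886 + 0.101745 + 0.012268 = 0.142659

P(E) ≈ 0.1427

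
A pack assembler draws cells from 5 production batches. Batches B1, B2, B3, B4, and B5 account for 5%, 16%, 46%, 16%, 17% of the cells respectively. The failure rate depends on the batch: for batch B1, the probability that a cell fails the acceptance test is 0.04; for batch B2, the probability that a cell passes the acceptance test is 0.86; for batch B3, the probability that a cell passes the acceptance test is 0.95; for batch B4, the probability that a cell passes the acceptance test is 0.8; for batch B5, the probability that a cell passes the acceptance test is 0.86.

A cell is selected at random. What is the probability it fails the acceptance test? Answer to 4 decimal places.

P(F|B2) = 1 − 0.86 = 0.14.
P(F|B3) = 1 − 0.95 = 0.05.
P(F|B4) = 1 − 0.8 = 0.2.
P(F|B5) = 1 − 0.86 = 0.14.
By the law of total probability,
P(F) = P(F|B1)·P(B1) + P(F|B2)·P(B2) + P(F|B3)·P(B3) + P(F|B4)·P(B4) + P(F|B5)·P(B5)
      = 0.04·0.05 + 0.14·0.16 + 0.05·0.46 + 0.2·0.16 + 0.14·0.17
      = 0.002 + 0.0224 + 0.023 + 0.032 + 0.0238 = 0.1032

0.1032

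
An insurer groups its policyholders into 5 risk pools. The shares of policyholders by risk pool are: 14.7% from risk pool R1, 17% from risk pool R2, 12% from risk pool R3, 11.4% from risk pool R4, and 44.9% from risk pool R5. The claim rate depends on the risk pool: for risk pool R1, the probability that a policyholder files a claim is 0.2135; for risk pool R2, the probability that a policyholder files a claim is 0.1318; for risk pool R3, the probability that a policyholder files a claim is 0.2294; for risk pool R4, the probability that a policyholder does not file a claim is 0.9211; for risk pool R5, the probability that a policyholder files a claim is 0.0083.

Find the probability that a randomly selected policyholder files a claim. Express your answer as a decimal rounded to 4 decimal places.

0.0940

P(C|R4) = 1 − 0.9211 = 0.0789.
P(C) = P(C|R1)·P(R1) + P(C|R2)·P(R2) + P(C|R3)·P(R3) + P(C|R4)·P(R4) + P(C|R5)·P(R5)
      = 0.2135·0.147 + 0.1318·0.17 + 0.2294·0.12 + 0.0789·0.114 + 0.0083·0.449
      = 0.0313845 + 0.022406 + 0.027528 + 0.0089946 + 0.0037267 = 0.0940398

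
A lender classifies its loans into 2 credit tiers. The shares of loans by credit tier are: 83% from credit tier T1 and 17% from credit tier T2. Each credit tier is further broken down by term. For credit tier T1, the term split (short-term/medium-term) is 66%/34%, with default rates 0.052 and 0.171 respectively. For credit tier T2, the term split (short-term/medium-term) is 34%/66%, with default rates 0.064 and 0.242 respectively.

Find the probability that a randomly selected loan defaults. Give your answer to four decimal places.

P(D|T1) = 0.66·0.052 + 0.34·0.171 = 0.03432 + 0.05814 = 0.09246
P(D|T2) = 0.34·0.064 + 0.66·0.242 = 0.02176 + 0.15972 = 0.18148
Then overall,
P(D) = 0.83·0.09246 + 0.17·0.18148
      = 0.0767418 + 0.0308516 = 0.1075934

P(D) ≈ 0.1076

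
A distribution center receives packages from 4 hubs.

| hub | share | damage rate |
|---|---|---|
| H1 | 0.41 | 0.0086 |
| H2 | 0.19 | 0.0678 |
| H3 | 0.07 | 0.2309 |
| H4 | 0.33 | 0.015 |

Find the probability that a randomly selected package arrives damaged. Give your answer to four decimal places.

P(D) = P(D|H1)·P(H1) + P(D|H2)·P(H2) + P(D|H3)·P(H3) + P(D|H4)·P(H4)
      = 0.0086·0.41 + 0.0678·0.19 + 0.2309·0.07 + 0.015·0.33
      = 0.003526 + 0.012882 + 0.016163 + 0.00495 = 0.037521

0.0375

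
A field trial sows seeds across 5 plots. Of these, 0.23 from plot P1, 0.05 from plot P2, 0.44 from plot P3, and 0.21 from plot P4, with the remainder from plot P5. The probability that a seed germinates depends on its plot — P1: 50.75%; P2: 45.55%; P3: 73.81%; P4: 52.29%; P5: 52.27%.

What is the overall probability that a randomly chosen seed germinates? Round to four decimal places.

P(P5) = 1 − (0.23 + 0.05 + 0.44 + 0.21) = 0.07.
Using total probability over the partition,
P(G) = P(G|P1)·P(P1) + P(G|P2)·P(P2) + P(G|P3)·P(P3) + P(G|P4)·P(P4) + P(G|P5)·P(P5)
      = 0.5075·0.23 + 0.4555·0.05 + 0.7381·0.44 + 0.5229·0.21 + 0.5227·0.07
      = 0.116725 + 0.022775 + 0.324764 + 0.109809 + 0.036589 = 0.610662

P(G) ≈ 0.6107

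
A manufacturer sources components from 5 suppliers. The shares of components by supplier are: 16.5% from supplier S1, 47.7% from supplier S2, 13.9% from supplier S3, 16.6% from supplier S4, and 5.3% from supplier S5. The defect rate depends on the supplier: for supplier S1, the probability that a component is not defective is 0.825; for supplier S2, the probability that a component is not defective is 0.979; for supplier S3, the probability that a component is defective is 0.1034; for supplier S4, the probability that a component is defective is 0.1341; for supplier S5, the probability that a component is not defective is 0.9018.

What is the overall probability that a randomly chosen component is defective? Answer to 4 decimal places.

0.0807

P(D|S1) = 1 − 0.825 = 0.175.
P(D|S2) = 1 − 0.979 = 0.021.
P(D|S5) = 1 − 0.9018 = 0.0982.
Summing over the partition,
P(D) = P(D|S1)·P(S1) + P(D|S2)·P(S2) + P(D|S3)·P(S3) + P(D|S4)·P(S4) + P(D|S5)·P(S5)
      = 0.175·0.165 + 0.021·0.477 + 0.1034·0.139 + 0.1341·0.166 + 0.0982·0.053
      = 0.028875 + 0.010017 + 0.0143726 + 0.0222606 + 0.0052046 = 0.0807298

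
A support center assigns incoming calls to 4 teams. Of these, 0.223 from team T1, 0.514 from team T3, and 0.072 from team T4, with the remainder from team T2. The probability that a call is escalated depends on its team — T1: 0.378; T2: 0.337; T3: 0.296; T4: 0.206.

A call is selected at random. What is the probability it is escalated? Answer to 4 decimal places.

0.3156

P(T2) = 1 − (0.223 + 0.514 + 0.072) = 0.191.
P(E) = P(E|T1)·P(T1) + P(E|T2)·P(T2) + P(E|T3)·P(T3) + P(E|T4)·P(T4)
      = 0.378·0.223 + 0.337·0.191 + 0.296·0.514 + 0.206·0.072
      = 0.084294 + 0.064367 + 0.152144 + 0.014832 = 0.315637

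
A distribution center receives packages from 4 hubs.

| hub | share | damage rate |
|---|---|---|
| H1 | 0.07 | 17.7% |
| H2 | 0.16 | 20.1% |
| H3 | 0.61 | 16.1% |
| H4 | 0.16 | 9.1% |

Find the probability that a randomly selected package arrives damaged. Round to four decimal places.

P(D) = P(D|H1)·P(H1) + P(D|H2)·P(H2) + P(D|H3)·P(H3) + P(D|H4)·P(H4)
      = 0.177·0.07 + 0.201·0.16 + 0.161·0.61 + 0.091·0.16
      = 0.01239 + 0.03216 + 0.09821 + 0.01456 = 0.15732

P(D) ≈ 0.1573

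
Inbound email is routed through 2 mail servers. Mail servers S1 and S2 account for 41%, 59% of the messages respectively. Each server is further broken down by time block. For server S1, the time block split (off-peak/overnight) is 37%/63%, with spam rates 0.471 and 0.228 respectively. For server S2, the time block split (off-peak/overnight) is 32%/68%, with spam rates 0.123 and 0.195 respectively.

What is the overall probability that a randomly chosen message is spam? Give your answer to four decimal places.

P(S|S1) = 0.37·0.471 + 0.63·0.228 = 0.17427 + 0.14364 = 0.31791
P(S|S2) = 0.32·0.123 + 0.68·0.195 = 0.03936 + 0.1326 = 0.17196
Then overall,
P(S) = 0.41·0.31791 + 0.59·0.17196
      = 0.1303431 + 0.1014564 = 0.2317995

P(S) ≈ 0.2318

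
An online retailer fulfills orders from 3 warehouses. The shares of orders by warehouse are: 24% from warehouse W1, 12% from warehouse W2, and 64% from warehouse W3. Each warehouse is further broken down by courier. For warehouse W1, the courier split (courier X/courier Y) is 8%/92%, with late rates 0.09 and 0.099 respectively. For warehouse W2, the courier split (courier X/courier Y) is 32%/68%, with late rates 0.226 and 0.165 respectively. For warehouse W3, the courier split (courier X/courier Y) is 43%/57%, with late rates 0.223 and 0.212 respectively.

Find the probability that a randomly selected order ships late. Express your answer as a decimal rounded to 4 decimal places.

P(L|W1) = 0.08·0.09 + 0.92·0.099 = 0.0072 + 0.09108 = 0.09828
P(L|W2) = 0.32·0.226 + 0.68·0.165 = 0.07232 + 0.1122 = 0.18452
P(L|W3) = 0.43·0.223 + 0.57·0.212 = 0.09589 + 0.12084 = 0.21673
Then overall,
P(L) = 0.24·0.09828 + 0.12·0.18452 + 0.64·0.21673
      = 0.0235872 + 0.0221424 + 0.1387072 = 0.1844368

P(L) ≈ 0.1844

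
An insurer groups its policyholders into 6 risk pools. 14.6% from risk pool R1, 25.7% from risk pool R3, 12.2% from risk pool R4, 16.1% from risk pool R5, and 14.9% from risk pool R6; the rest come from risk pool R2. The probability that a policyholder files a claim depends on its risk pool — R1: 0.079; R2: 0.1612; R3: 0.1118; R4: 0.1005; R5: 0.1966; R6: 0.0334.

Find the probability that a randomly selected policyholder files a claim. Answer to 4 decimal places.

P(R2) = 1 − (0.146 + 0.257 + 0.122 + 0.161 + 0.149) = 0.165.
P(C) = P(C|R1)·P(R1) + P(C|R2)·P(R2) + P(C|R3)·P(R3) + P(C|R4)·P(R4) + P(C|R5)·P(R5) + P(C|R6)·P(R6)
      = 0.079·0.146 + 0.1612·0.165 + 0.1118·0.257 + 0.1005·0.122 + 0.1966·0.161 + 0.0334·0.149
      = 0.011534 + 0.026598 + 0.0287326 + 0.012261 + 0.0316526 + 0.0049766 = 0.1157548

P(C) ≈ 0.1158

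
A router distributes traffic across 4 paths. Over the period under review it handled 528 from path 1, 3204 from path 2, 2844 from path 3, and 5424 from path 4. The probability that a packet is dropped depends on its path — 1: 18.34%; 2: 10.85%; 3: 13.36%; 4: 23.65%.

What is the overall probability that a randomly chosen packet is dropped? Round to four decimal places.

P(L) ≈ 0.1756

Total: 528 + 3204 + 2844 + 5424 = 12000.
P(1) = 528/12000 = 0.044. P(2) = 3204/12000 = 0.267. P(3) = 2844/12000 = 0.237. P(4) = 5424/12000 = 0.452.
Summing over the partition,
P(L) = P(L|1)·P(1) + P(L|2)·P(2) + P(L|3)·P(3) + P(L|4)·P(4)
      = 0.1834·0.044 + 0.1085·0.267 + 0.1336·0.237 + 0.2365·0.452
      = 0.0080696 + 0.0289695 + 0.0316632 + 0.106898 = 0.1756003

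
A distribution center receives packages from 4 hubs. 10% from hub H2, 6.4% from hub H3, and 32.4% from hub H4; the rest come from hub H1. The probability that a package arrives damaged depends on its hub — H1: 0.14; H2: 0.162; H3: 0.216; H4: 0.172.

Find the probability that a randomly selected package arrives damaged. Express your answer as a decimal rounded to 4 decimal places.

0.1574

P(H1) = 1 − (0.1 + 0.064 + 0.324) = 0.512.
Summing over the partition,
P(D) = P(D|H1)·P(H1) + P(D|H2)·P(H2) + P(D|H3)·P(H3) + P(D|H4)·P(H4)
      = 0.14·0.512 + 0.162·0.1 + 0.216·0.064 + 0.172·0.324
      = 0.07168 + 0.0162 + 0.013824 + 0.055728 = 0.157432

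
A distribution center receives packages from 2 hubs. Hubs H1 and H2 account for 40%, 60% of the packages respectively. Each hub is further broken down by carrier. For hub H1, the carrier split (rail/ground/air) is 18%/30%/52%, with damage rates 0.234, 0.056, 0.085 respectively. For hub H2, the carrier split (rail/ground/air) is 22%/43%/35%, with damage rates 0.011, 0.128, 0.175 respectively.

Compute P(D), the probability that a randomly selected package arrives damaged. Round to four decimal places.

P(D|H1) = 0.18·0.234 + 0.3·0.056 + 0.52·0.085 = 0.04212 + 0.0168 + 0.0442 = 0.10312
P(D|H2) = 0.22·0.011 + 0.43·0.128 + 0.35·0.175 = 0.00242 + 0.05504 + 0.06125 = 0.11871
Then overall,
P(D) = 0.4·0.10312 + 0.6·0.11871
      = 0.041248 + 0.071226 = 0.112474

P(D) ≈ 0.1125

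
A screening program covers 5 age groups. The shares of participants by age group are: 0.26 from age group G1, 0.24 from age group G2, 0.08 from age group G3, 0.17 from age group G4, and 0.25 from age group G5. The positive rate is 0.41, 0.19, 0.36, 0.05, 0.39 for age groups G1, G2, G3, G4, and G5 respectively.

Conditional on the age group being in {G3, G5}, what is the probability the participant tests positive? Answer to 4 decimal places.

Let S = {G3, G5}.
P(S) = 0.08 + 0.25 = 0.33.
P(T ∩ S) = 0.36·0.08 + 0.39·0.25 = 0.0288 + 0.0975 = 0.1263.
P(T | S) = 0.1263 / 0.33 = 0.382727…

0.3827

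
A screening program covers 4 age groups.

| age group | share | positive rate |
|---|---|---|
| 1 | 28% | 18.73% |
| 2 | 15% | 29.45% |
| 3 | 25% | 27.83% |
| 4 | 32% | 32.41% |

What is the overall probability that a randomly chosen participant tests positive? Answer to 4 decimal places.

0.2699

Using total probability over the partition,
P(T) = P(T|1)·P(1) + P(T|2)·P(2) + P(T|3)·P(3) + P(T|4)·P(4)
      = 0.1873·0.28 + 0.2945·0.15 + 0.2783·0.25 + 0.3241·0.32
      = 0.052444 + 0.044175 + 0.069575 + 0.103712 = 0.269906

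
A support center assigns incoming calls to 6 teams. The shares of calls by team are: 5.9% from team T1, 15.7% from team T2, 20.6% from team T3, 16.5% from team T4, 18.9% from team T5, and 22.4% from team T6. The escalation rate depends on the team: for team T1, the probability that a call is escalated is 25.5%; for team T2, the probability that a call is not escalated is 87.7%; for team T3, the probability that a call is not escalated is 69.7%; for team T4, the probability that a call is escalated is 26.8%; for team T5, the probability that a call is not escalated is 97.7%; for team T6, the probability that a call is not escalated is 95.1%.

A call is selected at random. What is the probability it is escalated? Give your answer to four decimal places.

P(E) ≈ 0.1563

P(E|T2) = 1 − 0.877 = 0.123.
P(E|T3) = 1 − 0.697 = 0.303.
P(E|T5) = 1 − 0.977 = 0.023.
P(E|T6) = 1 − 0.951 = 0.049.
P(E) = P(E|T1)·P(T1) + P(E|T2)·P(T2) + P(E|T3)·P(T3) + P(E|T4)·P(T4) + P(E|T5)·P(T5) + P(E|T6)·P(T6)
      = 0.255·0.059 + 0.123·0.157 + 0.303·0.206 + 0.268·0.165 + 0.023·0.189 + 0.049·0.224
      = 0.015045 + 0.019311 + 0.062418 + 0.04422 + 0.004347 + 0.010976 = 0.156317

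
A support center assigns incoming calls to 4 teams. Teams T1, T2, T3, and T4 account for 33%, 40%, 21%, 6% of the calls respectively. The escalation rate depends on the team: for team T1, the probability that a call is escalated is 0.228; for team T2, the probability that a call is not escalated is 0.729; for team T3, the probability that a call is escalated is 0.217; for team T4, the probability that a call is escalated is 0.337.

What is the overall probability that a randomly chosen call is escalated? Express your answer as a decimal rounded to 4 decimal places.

P(E|T2) = 1 − 0.729 = 0.271.
P(E) = P(E|T1)·P(T1) + P(E|T2)·P(T2) + P(E|T3)·P(T3) + P(E|T4)·P(T4)
      = 0.228·0.33 + 0.271·0.4 + 0.217·0.21 + 0.337·0.06
      = 0.07524 + 0.1084 + 0.04557 + 0.02022 = 0.24943

0.2494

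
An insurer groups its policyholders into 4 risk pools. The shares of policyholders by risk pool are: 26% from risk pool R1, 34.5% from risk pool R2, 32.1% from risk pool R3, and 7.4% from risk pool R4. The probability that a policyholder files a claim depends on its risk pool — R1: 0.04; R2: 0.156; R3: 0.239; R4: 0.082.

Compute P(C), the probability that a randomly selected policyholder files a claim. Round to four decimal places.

P(C) ≈ 0.1470

By the law of total probability,
P(C) = P(C|R1)·P(R1) + P(C|R2)·P(R2) + P(C|R3)·P(R3) + P(C|R4)·P(R4)
      = 0.04·0.26 + 0.156·0.345 + 0.239·0.321 + 0.082·0.074
      = 0.0104 + 0.05382 + 0.076719 + 0.006068 = 0.147007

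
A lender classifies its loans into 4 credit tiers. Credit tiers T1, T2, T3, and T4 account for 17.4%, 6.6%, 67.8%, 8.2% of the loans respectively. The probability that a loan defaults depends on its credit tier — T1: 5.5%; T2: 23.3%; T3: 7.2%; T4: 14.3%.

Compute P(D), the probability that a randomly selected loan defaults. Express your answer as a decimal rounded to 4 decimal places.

P(D) ≈ 0.0855

Using total probability over the partition,
P(D) = P(D|T1)·P(T1) + P(D|T2)·P(T2) + P(D|T3)·P(T3) + P(D|T4)·P(T4)
      = 0.055·0.174 + 0.233·0.066 + 0.072·0.678 + 0.143·0.082
      = 0.00957 + 0.015378 + 0.048816 + 0.011726 = 0.08549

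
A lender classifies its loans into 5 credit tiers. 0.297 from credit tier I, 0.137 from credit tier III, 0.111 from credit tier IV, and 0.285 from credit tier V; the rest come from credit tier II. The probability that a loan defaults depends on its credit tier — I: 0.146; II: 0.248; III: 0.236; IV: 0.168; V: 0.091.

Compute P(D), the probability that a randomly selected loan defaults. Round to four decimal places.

P(D) ≈ 0.1624

P(II) = 1 − (0.297 + 0.137 + 0.111 + 0.285) = 0.17.
P(D) = P(D|I)·P(I) + P(D|II)·P(II) + P(D|III)·P(III) + P(D|IV)·P(IV) + P(D|V)·P(V)
      = 0.146·0.297 + 0.248·0.17 + 0.236·0.137 + 0.168·0.111 + 0.091·0.285
      = 0.043362 + 0.04216 + 0.032332 + 0.018648 + 0.025935 = 0.162437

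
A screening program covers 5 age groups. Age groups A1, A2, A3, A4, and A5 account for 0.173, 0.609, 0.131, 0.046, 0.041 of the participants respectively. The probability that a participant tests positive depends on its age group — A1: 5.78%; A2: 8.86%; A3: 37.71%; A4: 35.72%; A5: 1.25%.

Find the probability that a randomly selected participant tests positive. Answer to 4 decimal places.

P(T) = P(T|A1)·P(A1) + P(T|A2)·P(A2) + P(T|A3)·P(A3) + P(T|A4)·P(A4) + P(T|A5)·P(A5)
      = 0.0578·0.173 + 0.0886·0.609 + 0.3771·0.131 + 0.3572·0.046 + 0.0125·0.041
      = 0.0099994 + 0.0539574 + 0.0494001 + 0.0164312 + 0.0005125 = 0.1303006

P(T) ≈ 0.1303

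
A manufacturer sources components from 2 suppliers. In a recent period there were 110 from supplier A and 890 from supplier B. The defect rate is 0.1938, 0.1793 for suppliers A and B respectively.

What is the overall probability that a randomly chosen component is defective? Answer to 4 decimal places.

Total: 110 + 890 = 1000.
P(A) = 110/1000 = 0.11. P(B) = 890/1000 = 0.89.
P(D) = P(D|A)·P(A) + P(D|B)·P(B)
      = 0.1938·0.11 + 0.1793·0.89
      = 0.021318 + 0.159577 = 0.180895

P(D) ≈ 0.1809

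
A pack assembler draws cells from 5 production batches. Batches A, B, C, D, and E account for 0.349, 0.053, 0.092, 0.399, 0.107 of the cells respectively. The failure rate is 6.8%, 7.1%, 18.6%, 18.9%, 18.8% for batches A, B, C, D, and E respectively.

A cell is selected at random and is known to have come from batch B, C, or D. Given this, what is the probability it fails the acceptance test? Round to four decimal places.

P(F|S) ≈ 0.1770

Let S = {B, C, D}.
P(S) = 0.053 + 0.092 + 0.399 = 0.544.
P(F ∩ S) = 0.071·0.053 + 0.186·0.092 + 0.189·0.399 = 0.003763 + 0.017112 + 0.075411 = 0.096286.
P(F | S) = 0.096286 / 0.544 = 0.176996…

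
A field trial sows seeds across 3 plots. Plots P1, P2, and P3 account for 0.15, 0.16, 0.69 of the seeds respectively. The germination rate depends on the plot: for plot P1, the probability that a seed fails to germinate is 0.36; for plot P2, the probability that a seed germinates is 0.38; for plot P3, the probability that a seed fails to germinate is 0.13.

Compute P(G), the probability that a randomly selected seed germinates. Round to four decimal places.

P(G) ≈ 0.7571

P(G|P1) = 1 − 0.36 = 0.64.
P(G|P3) = 1 − 0.13 = 0.87.
Summing over the partition,
P(G) = P(G|P1)·P(P1) + P(G|P2)·P(P2) + P(G|P3)·P(P3)
      = 0.64·0.15 + 0.38·0.16 + 0.87·0.69
      = 0.096 + 0.0608 + 0.6003 = 0.7571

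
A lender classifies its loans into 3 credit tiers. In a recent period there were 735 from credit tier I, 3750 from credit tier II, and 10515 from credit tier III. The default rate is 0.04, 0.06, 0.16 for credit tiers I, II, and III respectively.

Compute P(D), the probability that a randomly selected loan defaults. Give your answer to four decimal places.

Total: 735 + 3750 + 10515 = 15000.
P(I) = 735/15000 = 0.049. P(II) = 3750/15000 = 0.25. P(III) = 10515/15000 = 0.701.
Using total probability over the partition,
P(D) = P(D|I)·P(I) + P(D|II)·P(II) + P(D|III)·P(III)
      = 0.04·0.049 + 0.06·0.25 + 0.16·0.701
      = 0.00196 + 0.015 + 0.11216 = 0.12912

P(D) ≈ 0.1291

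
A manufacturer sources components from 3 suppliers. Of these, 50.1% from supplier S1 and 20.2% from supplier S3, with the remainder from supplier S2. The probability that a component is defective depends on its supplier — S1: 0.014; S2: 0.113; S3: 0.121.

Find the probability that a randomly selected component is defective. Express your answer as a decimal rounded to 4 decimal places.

0.0650

P(S2) = 1 − (0.501 + 0.202) = 0.297.
P(D) = P(D|S1)·P(S1) + P(D|S2)·P(S2) + P(D|S3)·P(S3)
      = 0.014·0.501 + 0.113·0.297 + 0.121·0.202
      = 0.007014 + 0.033561 + 0.024442 = 0.065017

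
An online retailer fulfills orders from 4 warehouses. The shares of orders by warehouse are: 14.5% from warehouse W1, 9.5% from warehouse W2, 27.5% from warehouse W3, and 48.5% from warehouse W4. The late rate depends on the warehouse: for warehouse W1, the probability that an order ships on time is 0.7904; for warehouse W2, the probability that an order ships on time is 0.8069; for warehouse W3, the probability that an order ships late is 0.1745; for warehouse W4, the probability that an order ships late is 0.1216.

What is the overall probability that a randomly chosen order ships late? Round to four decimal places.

0.1557

P(L|W1) = 1 − 0.7904 = 0.2096.
P(L|W2) = 1 − 0.8069 = 0.1931.
P(L) = P(L|W1)·P(W1) + P(L|W2)·P(W2) + P(L|W3)·P(W3) + P(L|W4)·P(W4)
      = 0.2096·0.145 + 0.1931·0.095 + 0.1745·0.275 + 0.1216·0.485
      = 0.030392 + 0.0183445 + 0.0479875 + 0.058976 = 0.1557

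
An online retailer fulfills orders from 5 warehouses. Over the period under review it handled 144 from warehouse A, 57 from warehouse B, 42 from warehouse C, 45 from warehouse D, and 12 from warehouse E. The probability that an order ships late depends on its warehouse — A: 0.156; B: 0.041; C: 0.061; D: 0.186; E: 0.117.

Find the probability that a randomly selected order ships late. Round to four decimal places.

Total: 144 + 57 + 42 + 45 + 12 = 300.
P(A) = 144/300 = 0.48. P(B) = 57/300 = 0.19. P(C) = 42/300 = 0.14. P(D) = 45/300 = 0.15. P(E) = 12/300 = 0.04.
P(L) = P(L|A)·P(A) + P(L|B)·P(B) + P(L|C)·P(C) + P(L|D)·P(D) + P(L|E)·P(E)
      = 0.156·0.48 + 0.041·0.19 + 0.061·0.14 + 0.186·0.15 + 0.117·0.04
      = 0.07488 + 0.00779 + 0.00854 + 0.0279 + 0.00468 = 0.12379

0.1238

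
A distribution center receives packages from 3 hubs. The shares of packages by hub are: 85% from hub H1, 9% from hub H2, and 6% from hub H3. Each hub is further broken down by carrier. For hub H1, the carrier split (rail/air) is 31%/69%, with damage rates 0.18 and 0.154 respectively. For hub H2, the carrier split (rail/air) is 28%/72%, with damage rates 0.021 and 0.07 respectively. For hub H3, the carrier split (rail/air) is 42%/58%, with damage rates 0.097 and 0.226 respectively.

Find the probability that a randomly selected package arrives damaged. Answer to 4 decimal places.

0.1531

P(D|H1) = 0.31·0.18 + 0.69·0.154 = 0.0558 + 0.10626 = 0.16206
P(D|H2) = 0.28·0.021 + 0.72·0.07 = 0.00588 + 0.0504 = 0.05628
P(D|H3) = 0.42·0.097 + 0.58·0.226 = 0.04074 + 0.13108 = 0.17182
By total probability over the outer partition,
P(D) = 0.85·0.16206 + 0.09·0.05628 + 0.06·0.17182
      = 0.137751 + 0.0050652 + 0.0103092 = 0.1531254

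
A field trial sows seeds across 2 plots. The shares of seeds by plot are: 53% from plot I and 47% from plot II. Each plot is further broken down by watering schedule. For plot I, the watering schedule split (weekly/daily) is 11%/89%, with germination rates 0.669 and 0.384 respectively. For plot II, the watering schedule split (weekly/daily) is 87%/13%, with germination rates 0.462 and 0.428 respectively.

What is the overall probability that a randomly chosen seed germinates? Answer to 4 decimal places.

0.4352

P(G|I) = 0.11·0.669 + 0.89·0.384 = 0.07359 + 0.34176 = 0.41535
P(G|II) = 0.87·0.462 + 0.13·0.428 = 0.40194 + 0.05564 = 0.45758
By total probability over the outer partition,
P(G) = 0.53·0.41535 + 0.47·0.45758
      = 0.2201355 + 0.2150626 = 0.4351981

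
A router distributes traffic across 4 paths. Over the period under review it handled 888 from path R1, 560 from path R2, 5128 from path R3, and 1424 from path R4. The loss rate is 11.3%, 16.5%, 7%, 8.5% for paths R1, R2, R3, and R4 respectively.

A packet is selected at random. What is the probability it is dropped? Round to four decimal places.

Total: 888 + 560 + 5128 + 1424 = 8000.
P(R1) = 888/8000 = 0.111. P(R2) = 560/8000 = 0.07. P(R3) = 5128/8000 = 0.641. P(R4) = 1424/8000 = 0.178.
P(L) = P(L|R1)·P(R1) + P(L|R2)·P(R2) + P(L|R3)·P(R3) + P(L|R4)·P(R4)
      = 0.113·0.111 + 0.165·0.07 + 0.07·0.641 + 0.085·0.178
      = 0.012543 + 0.01155 + 0.04487 + 0.01513 = 0.084093

0.0841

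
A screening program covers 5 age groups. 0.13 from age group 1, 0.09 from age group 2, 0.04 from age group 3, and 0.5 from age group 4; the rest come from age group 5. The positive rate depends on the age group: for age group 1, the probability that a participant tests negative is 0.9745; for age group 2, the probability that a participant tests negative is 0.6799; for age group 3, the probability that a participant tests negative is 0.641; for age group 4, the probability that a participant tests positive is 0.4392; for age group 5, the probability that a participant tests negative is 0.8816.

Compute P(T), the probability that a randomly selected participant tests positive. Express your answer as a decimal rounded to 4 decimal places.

P(5) = 1 − (0.13 + 0.09 + 0.04 + 0.5) = 0.24.
P(T|1) = 1 − 0.9745 = 0.0255.
P(T|2) = 1 − 0.6799 = 0.3201.
P(T|3) = 1 − 0.641 = 0.359.
P(T|5) = 1 − 0.8816 = 0.1184.
By the law of total probability,
P(T) = P(T|1)·P(1) + P(T|2)·P(2) + P(T|3)·P(3) + P(T|4)·P(4) + P(T|5)·P(5)
      = 0.0255·0.13 + 0.3201·0.09 + 0.359·0.04 + 0.4392·0.5 + 0.1184·0.24
      = 0.003315 + 0.028809 + 0.01436 + 0.2196 + 0.028416 = 0.2945

P(T) ≈ 0.2945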